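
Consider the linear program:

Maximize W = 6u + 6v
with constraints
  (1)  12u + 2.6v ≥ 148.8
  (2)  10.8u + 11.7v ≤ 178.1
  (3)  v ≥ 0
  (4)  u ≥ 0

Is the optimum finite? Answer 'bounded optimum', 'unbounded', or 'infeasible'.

bounded optimum

Extreme points and W = 6u + 6v:
  (4915/432, 2209/468) → W = 90403/936
  (12.4, 0) → W = 74.4
  (1781/108, 0) → W = 1781/18
The feasible region has finitely many vertices and no improving ray; the maximum is 1781/18 at (1781/108, 0).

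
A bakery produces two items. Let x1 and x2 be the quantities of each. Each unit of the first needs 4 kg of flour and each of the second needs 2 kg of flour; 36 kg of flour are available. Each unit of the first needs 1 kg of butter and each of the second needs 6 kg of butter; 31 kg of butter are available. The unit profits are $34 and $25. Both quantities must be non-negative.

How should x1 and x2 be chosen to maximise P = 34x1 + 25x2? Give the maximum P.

x1 = 7, x2 = 4, maximum P = 338

Feasible corners and P = 34x1 + 25x2:
  (0, 0) → P = 0
  (0, 31/6) → P = 775/6
  (9, 0) → P = 306
  (7, 4) → P = 338

The optimum lies where 4x1 + 2x2 = 36 and x1 + 6x2 = 31.
Solving simultaneously gives x1 = 7, x2 = 4.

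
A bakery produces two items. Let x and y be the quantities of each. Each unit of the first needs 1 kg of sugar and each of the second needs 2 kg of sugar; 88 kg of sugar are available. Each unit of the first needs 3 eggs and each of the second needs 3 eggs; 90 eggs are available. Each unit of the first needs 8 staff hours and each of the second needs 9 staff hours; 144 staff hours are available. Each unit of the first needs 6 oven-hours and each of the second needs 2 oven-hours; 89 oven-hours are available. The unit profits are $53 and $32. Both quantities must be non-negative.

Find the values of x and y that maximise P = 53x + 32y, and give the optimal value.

x = 27/2, y = 4, maximum P = 1687/2

Vertices and P = 53x + 32y:
  (0, 0) → P = 0
  (0, 16) → P = 512
  (89/6, 0) → P = 4717/6
  (27/2, 4) → P = 1687/2

The binding constraints are 8x + 9y = 144 and 6x + 2y = 89.
Solving simultaneously gives x = 27/2, y = 4.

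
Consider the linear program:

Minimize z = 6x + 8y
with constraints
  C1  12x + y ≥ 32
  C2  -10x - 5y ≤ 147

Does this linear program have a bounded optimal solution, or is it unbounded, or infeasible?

unbounded

From the feasible point (307/50, -1042/25), moving in the direction (5, -10) keeps every constraint satisfied while z decreases without bound.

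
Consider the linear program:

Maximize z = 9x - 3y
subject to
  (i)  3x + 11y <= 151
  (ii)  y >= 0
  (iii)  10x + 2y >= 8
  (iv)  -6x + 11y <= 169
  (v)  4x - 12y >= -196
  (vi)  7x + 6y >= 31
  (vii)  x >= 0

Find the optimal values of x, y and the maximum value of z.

Vertices and z = 9x - 3y:
  (151/3, 0) → z = 453
  (0, 151/11) → z = -453/11
  (31/7, 0) → z = 279/7
  (0, 31/6) → z = -31/2

The optimum lies where 3x + 11y = 151 and y = 0.
Solving simultaneously gives x = 151/3, y = 0.

x = 151/3, y = 0, maximum z = 453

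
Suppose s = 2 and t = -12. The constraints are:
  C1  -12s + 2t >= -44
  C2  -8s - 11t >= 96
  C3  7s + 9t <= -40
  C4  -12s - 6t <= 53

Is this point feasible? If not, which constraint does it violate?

Constraint C1: -12s + 2t = -48, which is not ≥ -44. All other constraints are satisfied.

not feasible — violates C1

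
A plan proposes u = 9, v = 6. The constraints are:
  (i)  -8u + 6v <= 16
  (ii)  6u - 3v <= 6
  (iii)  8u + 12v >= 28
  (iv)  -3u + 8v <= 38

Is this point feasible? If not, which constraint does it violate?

not feasible — violates (ii)

Constraint (ii): 6u - 3v = 36, which is not ≤ 6. All other constraints are satisfied.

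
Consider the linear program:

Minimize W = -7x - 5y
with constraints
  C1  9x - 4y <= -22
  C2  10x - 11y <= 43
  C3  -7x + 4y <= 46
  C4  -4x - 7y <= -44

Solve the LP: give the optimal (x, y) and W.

x = 12, y = 65/2, minimum W = -493/2

Feasible corners and W = -7x - 5y:
  (12, 65/2) → W = -493/2
  (22/79, 484/79) → W = -2574/79
  (-146/65, 492/65) → W = -1438/65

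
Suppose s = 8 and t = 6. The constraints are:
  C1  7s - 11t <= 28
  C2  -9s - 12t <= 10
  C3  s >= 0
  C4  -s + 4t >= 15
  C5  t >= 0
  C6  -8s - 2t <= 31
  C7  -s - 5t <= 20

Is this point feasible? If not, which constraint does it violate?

feasible

C1: -10 ≤ 28 ✓
C2: -144 ≤ 10 ✓
C3: 8 ≥ 0 ✓
C4: 16 ≥ 15 ✓
C5: 6 ≥ 0 ✓
C6: -76 ≤ 31 ✓
C7: -38 ≤ 20 ✓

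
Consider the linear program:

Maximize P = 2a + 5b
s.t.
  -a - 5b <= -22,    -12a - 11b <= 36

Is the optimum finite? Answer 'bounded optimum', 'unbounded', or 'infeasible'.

unbounded

From the feasible point (-422/49, 300/49), moving in the direction (5, -1) keeps every constraint satisfied while P increases without bound.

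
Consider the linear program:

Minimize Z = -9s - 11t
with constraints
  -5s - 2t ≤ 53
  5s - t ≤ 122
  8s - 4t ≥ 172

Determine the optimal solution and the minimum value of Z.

s = 79/3, t = 29/3, minimum Z = -1030/3

Corner points and Z = -9s - 11t:
  (191/15, -175/3) → Z = 7906/15
  (11/3, -107/3) → Z = 1078/3
  (79/3, 29/3) → Z = -1030/3

The binding constraints are 5s - t = 122 and 8s - 4t = 172.
Solving simultaneously gives s = 79/3, t = 29/3.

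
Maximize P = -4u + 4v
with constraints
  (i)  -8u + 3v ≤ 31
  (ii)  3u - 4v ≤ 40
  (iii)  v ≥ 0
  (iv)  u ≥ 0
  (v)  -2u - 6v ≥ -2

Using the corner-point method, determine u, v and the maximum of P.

u = 0, v = 1/3, maximum P = 4/3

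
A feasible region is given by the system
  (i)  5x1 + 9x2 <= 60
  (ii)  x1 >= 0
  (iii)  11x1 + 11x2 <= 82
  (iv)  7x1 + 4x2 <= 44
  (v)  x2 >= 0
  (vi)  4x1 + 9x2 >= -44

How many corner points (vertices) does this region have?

Pairwise boundary intersections that survive every other constraint:
  (0, 20/3)
  (39/22, 125/22)
  (0, 0)
  (52/11, 30/11)
  (44/7, 0)

5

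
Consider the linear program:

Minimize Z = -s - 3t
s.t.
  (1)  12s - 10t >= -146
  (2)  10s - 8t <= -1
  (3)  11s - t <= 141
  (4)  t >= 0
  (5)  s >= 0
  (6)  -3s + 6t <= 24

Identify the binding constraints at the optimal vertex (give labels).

(2) and (6)

Extreme points and Z = -s - 3t:
  (0, 1/8) → Z = -3/8
  (31/6, 79/12) → Z = -299/12
  (0, 4) → Z = -12

The minimum is at (31/6, 79/12). Substituting into each constraint, equality holds for (2) and (6); the remaining constraints have slack.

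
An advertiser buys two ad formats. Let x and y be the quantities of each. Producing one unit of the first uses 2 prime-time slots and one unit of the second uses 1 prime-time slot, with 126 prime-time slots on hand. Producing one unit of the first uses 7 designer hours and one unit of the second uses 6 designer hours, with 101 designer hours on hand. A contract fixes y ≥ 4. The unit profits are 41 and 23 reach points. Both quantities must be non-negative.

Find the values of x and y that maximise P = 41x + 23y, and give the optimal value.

x = 11, y = 4, maximum P = 543

Feasible corners and P = 41x + 23y:
  (0, 101/6) → P = 2323/6
  (0, 4) → P = 92
  (11, 4) → P = 543

The binding constraints are 7x + 6y = 101 and y = 4.
Solving simultaneously gives x = 11, y = 4.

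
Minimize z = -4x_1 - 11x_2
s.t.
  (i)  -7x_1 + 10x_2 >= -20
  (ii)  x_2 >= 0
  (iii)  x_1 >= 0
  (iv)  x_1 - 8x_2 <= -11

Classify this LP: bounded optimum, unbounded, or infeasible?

From the feasible point (135/23, 97/46), moving in the direction (0, 1) keeps every constraint satisfied while z decreases without bound.

unbounded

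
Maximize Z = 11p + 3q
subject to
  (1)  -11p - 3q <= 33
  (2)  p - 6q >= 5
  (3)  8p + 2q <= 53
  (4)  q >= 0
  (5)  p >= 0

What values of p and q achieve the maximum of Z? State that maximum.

At the optimal vertex, p - 6q = 5 and 8p + 2q = 53.
Solving simultaneously gives p = 164/25, q = 13/50.

p = 164/25, q = 13/50, maximum Z = 3647/50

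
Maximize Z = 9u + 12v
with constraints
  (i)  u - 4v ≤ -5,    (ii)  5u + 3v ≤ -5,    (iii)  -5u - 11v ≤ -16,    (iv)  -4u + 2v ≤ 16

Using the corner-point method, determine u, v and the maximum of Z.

u = -29/11, v = 30/11, maximum Z = 9

Vertices and Z = 9u + 12v:
  (-103/40, 21/8) → Z = 333/40
  (-29/11, 30/11) → Z = 9
  (-8/3, 8/3) → Z = 8

The binding constraints are 5u + 3v = -5 and -4u + 2v = 16.
Solving simultaneously gives u = -29/11, v = 30/11.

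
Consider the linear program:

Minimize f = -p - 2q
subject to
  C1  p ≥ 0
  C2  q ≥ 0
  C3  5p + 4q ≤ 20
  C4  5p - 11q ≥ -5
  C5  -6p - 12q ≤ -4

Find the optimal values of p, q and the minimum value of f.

p = 8/3, q = 5/3, minimum f = -6

Extreme points and f = -p - 2q:
  (0, 5/11) → f = -10/11
  (0, 1/3) → f = -2/3
  (4, 0) → f = -4
  (2/3, 0) → f = -2/3
  (8/3, 5/3) → f = -6

At the optimal vertex, 5p + 4q = 20 and 5p - 11q = -5.
Solving simultaneously gives p = 8/3, q = 5/3.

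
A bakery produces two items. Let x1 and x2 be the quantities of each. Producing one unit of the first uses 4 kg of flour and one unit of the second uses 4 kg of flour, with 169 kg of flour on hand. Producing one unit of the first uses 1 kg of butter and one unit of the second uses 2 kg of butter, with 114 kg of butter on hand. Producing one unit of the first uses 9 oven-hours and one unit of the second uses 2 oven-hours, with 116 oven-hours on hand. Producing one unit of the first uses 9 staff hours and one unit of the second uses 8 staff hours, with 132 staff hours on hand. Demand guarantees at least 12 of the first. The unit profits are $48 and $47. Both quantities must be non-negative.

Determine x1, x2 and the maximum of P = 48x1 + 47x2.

x1 = 12, x2 = 3, maximum P = 717

Vertices and P = 48x1 + 47x2:
  (116/9, 0) → P = 1856/3
  (12, 0) → P = 576
  (332/27, 8/3) → P = 6440/9
  (12, 3) → P = 717

At the optimal vertex, 9x1 + 8x2 = 132 and x1 = 12.
Solving simultaneously gives x1 = 12, x2 = 3.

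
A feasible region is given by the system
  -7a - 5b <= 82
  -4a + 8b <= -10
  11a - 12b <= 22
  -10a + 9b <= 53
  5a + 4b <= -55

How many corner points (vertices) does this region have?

4

The feasible vertices (each the meet of two boundaries and inside every other half-plane) are:
  (-303/38, -199/38)
  (-874/139, -1056/139)
  (-50/7, -135/28)
  (-11/2, -55/8)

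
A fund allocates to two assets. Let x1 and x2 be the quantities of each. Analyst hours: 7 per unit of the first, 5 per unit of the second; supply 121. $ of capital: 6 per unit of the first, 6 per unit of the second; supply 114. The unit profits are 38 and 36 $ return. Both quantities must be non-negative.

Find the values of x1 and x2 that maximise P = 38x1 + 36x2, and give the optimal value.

x1 = 13, x2 = 6, maximum P = 710

Vertices and P = 38x1 + 36x2:
  (0, 0) → P = 0
  (0, 19) → P = 684
  (121/7, 0) → P = 4598/7
  (13, 6) → P = 710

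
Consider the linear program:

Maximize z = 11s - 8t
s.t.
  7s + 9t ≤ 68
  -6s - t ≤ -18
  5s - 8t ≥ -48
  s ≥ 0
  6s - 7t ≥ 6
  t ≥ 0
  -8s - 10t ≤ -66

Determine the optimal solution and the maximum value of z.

s = 68/7, t = 0, maximum z = 748/7

Corner points and z = 11s - 8t:
  (530/103, 366/103) → z = 2902/103
  (68/7, 0) → z = 748/7
  (9/2, 3) → z = 51/2
  (33/4, 0) → z = 363/4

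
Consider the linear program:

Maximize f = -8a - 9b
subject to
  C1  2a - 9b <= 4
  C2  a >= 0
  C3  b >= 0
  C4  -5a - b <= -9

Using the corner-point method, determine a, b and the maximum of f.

Corner points and f = -8a - 9b:
  (2, 0) → f = -16
  (0, 9) → f = -81
  (9/5, 0) → f = -72/5
The feasible region is unbounded (it extends along (0, 1), (9, 2)), but f strictly decreases along every unbounded feasible direction, so there is no improving ray and the maximum is attained at a vertex.

a = 9/5, b = 0, maximum f = -72/5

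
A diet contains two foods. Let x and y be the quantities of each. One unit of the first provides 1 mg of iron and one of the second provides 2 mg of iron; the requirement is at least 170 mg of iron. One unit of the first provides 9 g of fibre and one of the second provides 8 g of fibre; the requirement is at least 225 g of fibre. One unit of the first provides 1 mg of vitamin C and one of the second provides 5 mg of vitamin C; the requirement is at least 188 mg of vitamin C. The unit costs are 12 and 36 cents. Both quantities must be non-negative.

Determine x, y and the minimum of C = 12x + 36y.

Feasible corners and C = 12x + 36y:
  (0, 85) → C = 3060
  (188, 0) → C = 2256
  (158, 6) → C = 2112
The feasible region is unbounded (it extends along (0, 1), (1, 0)), but C strictly increases along every unbounded feasible direction, so there is no improving ray and the minimum is attained at a vertex.

The binding constraints are x + 2y = 170 and x + 5y = 188.
Solving simultaneously gives x = 158, y = 6.

x = 158, y = 6, minimum C = 2112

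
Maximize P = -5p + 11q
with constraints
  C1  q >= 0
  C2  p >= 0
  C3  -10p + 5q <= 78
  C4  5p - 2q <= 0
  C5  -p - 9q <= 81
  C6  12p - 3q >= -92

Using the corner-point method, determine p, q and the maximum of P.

p = 156/5, q = 78, maximum P = 702

Feasible corners and P = -5p + 11q:
  (0, 0) → P = 0
  (0, 78/5) → P = 858/5
  (156/5, 78) → P = 702

The optimum lies where -10p + 5q = 78 and 5p - 2q = 0.
Solving simultaneously gives p = 156/5, q = 78.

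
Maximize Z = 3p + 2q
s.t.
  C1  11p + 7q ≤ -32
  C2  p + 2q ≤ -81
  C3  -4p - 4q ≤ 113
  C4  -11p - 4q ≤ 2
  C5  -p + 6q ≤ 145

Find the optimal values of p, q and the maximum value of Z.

Corner points and Z = 3p + 2q:
  (503/15, -859/15) → Z = -209/15
  (663/16, -1115/16) → Z = -241/16
  (49/2, -211/4) → Z = -32

p = 503/15, q = -859/15, maximum Z = -209/15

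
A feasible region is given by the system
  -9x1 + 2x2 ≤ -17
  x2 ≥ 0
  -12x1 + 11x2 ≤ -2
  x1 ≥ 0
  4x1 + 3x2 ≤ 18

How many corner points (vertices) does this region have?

Of the 10 pairwise boundary intersections, those satisfying every inequality are:
  (17/9, 0)
  (61/25, 62/25)
  (9/2, 0)
  (51/20, 13/5)

4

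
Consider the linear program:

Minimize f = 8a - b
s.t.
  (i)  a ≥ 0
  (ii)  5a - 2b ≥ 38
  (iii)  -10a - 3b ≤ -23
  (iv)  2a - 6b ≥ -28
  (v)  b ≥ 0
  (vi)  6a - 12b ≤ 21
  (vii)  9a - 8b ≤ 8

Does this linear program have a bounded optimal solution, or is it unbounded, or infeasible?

The boundaries 5a - 2b = 38 and 2a - 6b = -28 meet at (142/13, 108/13), but that point violates 9a - 8b ≤ 8. Every candidate vertex is excluded by some other constraint, so the feasible region is empty.

infeasible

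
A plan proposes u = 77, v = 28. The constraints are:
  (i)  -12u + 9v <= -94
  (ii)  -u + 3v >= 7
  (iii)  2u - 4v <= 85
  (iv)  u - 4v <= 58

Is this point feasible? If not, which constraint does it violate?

(i): -672 ≤ -94 ✓
(ii): 7 ≥ 7 ✓
(iii): 42 ≤ 85 ✓
(iv): -35 ≤ 58 ✓

feasible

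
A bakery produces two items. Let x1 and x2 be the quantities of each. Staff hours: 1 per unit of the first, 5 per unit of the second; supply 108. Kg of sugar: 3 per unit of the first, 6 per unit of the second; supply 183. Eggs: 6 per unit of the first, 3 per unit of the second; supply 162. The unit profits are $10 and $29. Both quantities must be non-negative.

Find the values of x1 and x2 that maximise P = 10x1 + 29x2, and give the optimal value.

Vertices and P = 10x1 + 29x2:
  (0, 0) → P = 0
  (0, 108/5) → P = 3132/5
  (27, 0) → P = 270
  (18, 18) → P = 702

x1 = 18, x2 = 18, maximum P = 702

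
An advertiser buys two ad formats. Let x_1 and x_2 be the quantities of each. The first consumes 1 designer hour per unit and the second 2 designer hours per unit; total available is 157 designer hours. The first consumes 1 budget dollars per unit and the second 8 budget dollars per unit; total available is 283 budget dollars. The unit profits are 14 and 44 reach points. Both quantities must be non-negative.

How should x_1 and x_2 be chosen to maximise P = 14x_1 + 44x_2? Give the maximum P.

x_1 = 115, x_2 = 21, maximum P = 2534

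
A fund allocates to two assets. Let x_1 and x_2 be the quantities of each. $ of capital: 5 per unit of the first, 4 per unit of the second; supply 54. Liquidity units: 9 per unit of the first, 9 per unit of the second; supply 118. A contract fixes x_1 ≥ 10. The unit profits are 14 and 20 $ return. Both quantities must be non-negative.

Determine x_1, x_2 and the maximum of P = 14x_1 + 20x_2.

Feasible corners and P = 14x_1 + 20x_2:
  (54/5, 0) → P = 756/5
  (10, 0) → P = 140
  (10, 1) → P = 160

At the optimal vertex, 5x_1 + 4x_2 = 54 and x_1 = 10.
Solving simultaneously gives x_1 = 10, x_2 = 1.

x_1 = 10, x_2 = 1, maximum P = 160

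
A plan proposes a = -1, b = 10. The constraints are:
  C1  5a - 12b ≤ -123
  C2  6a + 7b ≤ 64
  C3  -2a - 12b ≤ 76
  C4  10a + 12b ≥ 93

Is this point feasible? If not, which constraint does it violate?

C1: -125 ≤ -123 ✓
C2: 64 ≤ 64 ✓
C3: -118 ≤ 76 ✓
C4: 110 ≥ 93 ✓

feasible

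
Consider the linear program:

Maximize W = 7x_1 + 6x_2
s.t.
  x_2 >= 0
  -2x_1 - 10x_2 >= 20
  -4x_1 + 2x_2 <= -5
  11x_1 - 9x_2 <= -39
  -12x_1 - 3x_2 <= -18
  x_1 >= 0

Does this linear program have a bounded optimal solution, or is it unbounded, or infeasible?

The boundaries -4x_1 + 2x_2 = -5 and 11x_1 - 9x_2 = -39 meet at (123/14, 211/14), but that point violates -2x_1 - 10x_2 ≥ 20. Every candidate vertex is excluded by some other constraint, so the feasible region is empty.

infeasible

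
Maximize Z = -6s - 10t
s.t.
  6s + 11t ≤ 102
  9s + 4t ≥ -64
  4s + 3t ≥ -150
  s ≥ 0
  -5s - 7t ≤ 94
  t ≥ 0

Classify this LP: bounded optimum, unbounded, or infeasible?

bounded optimum

Feasible corners and Z = -6s - 10t:
  (0, 102/11) → Z = -1020/11
  (17, 0) → Z = -102
  (0, 0) → Z = 0
The feasible region has finitely many vertices and no improving ray; the maximum is 0 at (0, 0).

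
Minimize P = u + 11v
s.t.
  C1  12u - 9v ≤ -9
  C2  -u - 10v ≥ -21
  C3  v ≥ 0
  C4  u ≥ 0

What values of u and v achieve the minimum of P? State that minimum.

The binding constraints are 12u - 9v = -9 and u = 0.
Solving simultaneously gives u = 0, v = 1.

u = 0, v = 1, minimum P = 11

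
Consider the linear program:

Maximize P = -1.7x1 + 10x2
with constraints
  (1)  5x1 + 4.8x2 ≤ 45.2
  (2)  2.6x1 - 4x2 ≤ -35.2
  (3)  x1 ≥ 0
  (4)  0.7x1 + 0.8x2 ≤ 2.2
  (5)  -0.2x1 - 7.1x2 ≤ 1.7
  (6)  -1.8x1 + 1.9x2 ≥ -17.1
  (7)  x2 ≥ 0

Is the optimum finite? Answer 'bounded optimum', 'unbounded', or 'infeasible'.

infeasible

The boundaries 5x1 + 4.8x2 = 45.2 and 2.6x1 - 4x2 = -35.2 meet at (74/203, 3669/406), but that point violates 0.7x1 + 0.8x2 ≤ 2.2. Every candidate vertex is excluded by some other constraint, so the feasible region is empty.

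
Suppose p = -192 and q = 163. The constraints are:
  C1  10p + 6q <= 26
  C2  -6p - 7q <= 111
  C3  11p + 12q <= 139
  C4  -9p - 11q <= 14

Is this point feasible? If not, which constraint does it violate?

C1: -942 ≤ 26 ✓
C2: 11 ≤ 111 ✓
C3: -156 ≤ 139 ✓
C4: -65 ≤ 14 ✓

feasible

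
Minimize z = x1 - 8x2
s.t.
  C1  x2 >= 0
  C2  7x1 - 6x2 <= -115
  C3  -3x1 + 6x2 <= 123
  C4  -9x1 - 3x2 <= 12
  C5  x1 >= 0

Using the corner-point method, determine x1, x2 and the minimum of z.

x1 = 2, x2 = 43/2, minimum z = -170

Vertices and z = x1 - 8x2:
  (2, 43/2) → z = -170
  (0, 115/6) → z = -460/3
  (0, 41/2) → z = -164

At the optimal vertex, 7x1 - 6x2 = -115 and -3x1 + 6x2 = 123.
Solving simultaneously gives x1 = 2, x2 = 43/2.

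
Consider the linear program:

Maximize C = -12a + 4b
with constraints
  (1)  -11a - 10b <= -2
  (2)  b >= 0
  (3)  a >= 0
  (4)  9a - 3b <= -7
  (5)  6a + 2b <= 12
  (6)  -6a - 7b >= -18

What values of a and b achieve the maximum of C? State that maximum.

Corner points and C = -12a + 4b:
  (0, 7/3) → C = 28/3
  (0, 18/7) → C = 72/7
  (5/81, 68/27) → C = 28/3

a = 0, b = 18/7, maximum C = 72/7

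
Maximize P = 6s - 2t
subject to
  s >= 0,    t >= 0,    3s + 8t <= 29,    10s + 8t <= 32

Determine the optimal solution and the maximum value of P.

Feasible corners and P = 6s - 2t:
  (0, 0) → P = 0
  (0, 29/8) → P = -29/4
  (16/5, 0) → P = 96/5
  (3/7, 97/28) → P = -61/14

s = 16/5, t = 0, maximum P = 96/5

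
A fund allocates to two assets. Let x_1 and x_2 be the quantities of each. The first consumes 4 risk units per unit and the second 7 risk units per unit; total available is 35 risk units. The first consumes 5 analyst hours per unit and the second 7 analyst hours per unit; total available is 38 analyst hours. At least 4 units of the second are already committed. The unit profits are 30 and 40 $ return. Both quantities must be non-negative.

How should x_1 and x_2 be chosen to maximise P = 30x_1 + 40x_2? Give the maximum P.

x_1 = 7/4, x_2 = 4, maximum P = 425/2

Feasible corners and P = 30x_1 + 40x_2:
  (0, 5) → P = 200
  (0, 4) → P = 160
  (7/4, 4) → P = 425/2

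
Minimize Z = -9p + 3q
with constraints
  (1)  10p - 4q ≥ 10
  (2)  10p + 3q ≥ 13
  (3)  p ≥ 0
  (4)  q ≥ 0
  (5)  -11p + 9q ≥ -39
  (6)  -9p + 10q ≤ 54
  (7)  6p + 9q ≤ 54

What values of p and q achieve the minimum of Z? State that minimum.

Feasible corners and Z = -9p + 3q:
  (41/35, 3/7) → Z = -324/35
  (51/19, 80/19) → Z = -219/19
  (13/10, 0) → Z = -117/10
  (39/11, 0) → Z = -351/11
  (93/17, 40/17) → Z = -717/17

The binding constraints are -11p + 9q = -39 and 6p + 9q = 54.
Solving simultaneously gives p = 93/17, q = 40/17.

p = 93/17, q = 40/17, minimum Z = -717/17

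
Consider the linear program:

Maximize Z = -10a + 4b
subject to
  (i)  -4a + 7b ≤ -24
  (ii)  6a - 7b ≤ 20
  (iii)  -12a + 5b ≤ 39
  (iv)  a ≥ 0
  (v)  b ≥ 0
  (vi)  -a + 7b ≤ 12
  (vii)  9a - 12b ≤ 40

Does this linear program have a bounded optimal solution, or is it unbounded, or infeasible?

The boundaries 6a - 7b = 20 and b = 0 meet at (10/3, 0), but that point violates -4a + 7b ≤ -24. Every candidate vertex is excluded by some other constraint, so the feasible region is empty.

infeasible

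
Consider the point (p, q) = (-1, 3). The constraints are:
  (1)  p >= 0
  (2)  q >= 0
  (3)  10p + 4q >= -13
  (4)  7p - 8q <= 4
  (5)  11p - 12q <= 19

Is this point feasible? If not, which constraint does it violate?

not feasible — violates (1)

Constraint (1): p = -1, which is not ≥ 0. All other constraints are satisfied.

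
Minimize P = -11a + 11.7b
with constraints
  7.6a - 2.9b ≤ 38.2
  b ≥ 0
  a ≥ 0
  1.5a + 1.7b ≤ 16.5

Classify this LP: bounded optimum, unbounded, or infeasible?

bounded optimum

Extreme points and P = -11a + 11.7b:
  (191/38, 0) → P = -2101/38
  (11279/1727, 6810/1727) → P = -44392/1727
  (0, 0) → P = 0
  (0, 165/17) → P = 3861/34
The feasible region has finitely many vertices and no improving ray; the minimum is -2101/38 at (191/38, 0).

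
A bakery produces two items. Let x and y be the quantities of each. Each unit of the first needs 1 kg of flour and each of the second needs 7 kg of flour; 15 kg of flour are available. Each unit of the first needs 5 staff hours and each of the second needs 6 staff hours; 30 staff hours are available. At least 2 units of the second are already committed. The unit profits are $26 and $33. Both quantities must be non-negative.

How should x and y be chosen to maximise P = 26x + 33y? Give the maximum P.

x = 1, y = 2, maximum P = 92

The optimum lies where x + 7y = 15 and y = 2.
Solving simultaneously gives x = 1, y = 2.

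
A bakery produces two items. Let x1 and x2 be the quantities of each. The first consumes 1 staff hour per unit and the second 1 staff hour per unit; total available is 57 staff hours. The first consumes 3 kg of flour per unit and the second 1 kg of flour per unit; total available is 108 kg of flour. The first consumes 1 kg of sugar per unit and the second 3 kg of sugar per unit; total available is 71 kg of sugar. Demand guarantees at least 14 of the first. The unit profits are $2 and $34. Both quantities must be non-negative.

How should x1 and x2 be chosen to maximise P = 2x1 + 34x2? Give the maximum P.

x1 = 14, x2 = 19, maximum P = 674

Feasible corners and P = 2x1 + 34x2:
  (36, 0) → P = 72
  (14, 0) → P = 28
  (253/8, 105/8) → P = 1019/2
  (14, 19) → P = 674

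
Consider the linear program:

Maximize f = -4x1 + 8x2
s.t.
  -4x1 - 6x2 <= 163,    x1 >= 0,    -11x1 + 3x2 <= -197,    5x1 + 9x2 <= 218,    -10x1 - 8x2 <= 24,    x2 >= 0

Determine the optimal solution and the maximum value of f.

x1 = 809/38, x2 = 471/38, maximum f = 14

Extreme points and f = -4x1 + 8x2:
  (809/38, 471/38) → f = 14
  (197/11, 0) → f = -788/11
  (218/5, 0) → f = -872/5

At the optimal vertex, -11x1 + 3x2 = -197 and 5x1 + 9x2 = 218.
Solving simultaneously gives x1 = 809/38, x2 = 471/38.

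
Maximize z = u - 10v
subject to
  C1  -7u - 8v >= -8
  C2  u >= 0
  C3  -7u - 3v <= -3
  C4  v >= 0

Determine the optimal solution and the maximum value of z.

Extreme points and z = u - 10v:
  (0, 1) → z = -10
  (8/7, 0) → z = 8/7
  (3/7, 0) → z = 3/7

At the optimal vertex, -7u - 8v = -8 and v = 0.
Solving simultaneously gives u = 8/7, v = 0.

u = 8/7, v = 0, maximum z = 8/7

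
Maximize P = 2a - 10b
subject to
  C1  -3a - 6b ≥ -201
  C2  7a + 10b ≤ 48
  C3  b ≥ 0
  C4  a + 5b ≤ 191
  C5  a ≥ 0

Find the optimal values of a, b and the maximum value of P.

a = 48/7, b = 0, maximum P = 96/7

Feasible corners and P = 2a - 10b:
  (48/7, 0) → P = 96/7
  (0, 24/5) → P = -48
  (0, 0) → P = 0

The optimum lies where 7a + 10b = 48 and b = 0.
Solving simultaneously gives a = 48/7, b = 0.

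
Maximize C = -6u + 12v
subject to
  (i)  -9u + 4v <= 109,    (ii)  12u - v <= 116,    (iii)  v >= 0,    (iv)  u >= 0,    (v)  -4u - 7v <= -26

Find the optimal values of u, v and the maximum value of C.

Corner points and C = -6u + 12v:
  (191/13, 784/13) → C = 8262/13
  (0, 109/4) → C = 327
  (29/3, 0) → C = -58
  (13/2, 0) → C = -39
  (0, 26/7) → C = 312/7

u = 191/13, v = 784/13, maximum C = 8262/13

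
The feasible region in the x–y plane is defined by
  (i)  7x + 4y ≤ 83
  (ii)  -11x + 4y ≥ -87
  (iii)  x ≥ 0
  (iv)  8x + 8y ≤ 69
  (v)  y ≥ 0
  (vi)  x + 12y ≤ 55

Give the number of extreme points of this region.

5

The feasible vertices (each the meet of two boundaries and inside every other half-plane) are:
  (81/10, 21/40)
  (87/11, 0)
  (0, 0)
  (0, 55/12)
  (97/22, 371/88)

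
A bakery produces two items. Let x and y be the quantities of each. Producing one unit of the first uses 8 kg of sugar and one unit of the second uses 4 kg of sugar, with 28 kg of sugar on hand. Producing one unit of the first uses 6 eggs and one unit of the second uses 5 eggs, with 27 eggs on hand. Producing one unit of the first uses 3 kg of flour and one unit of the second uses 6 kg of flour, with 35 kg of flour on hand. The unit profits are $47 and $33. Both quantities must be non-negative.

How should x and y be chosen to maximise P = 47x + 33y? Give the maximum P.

x = 2, y = 3, maximum P = 193

Vertices and P = 47x + 33y:
  (0, 0) → P = 0
  (0, 27/5) → P = 891/5
  (7/2, 0) → P = 329/2
  (2, 3) → P = 193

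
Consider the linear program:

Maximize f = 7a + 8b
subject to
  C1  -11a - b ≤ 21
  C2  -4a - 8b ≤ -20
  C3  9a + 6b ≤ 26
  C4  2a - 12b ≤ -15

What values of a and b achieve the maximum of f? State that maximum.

a = -8/3, b = 25/3, maximum f = 48

Corner points and f = 7a + 8b:
  (-47/21, 76/21) → f = 93/7
  (-8/3, 25/3) → f = 48
  (11/6, 19/12) → f = 51/2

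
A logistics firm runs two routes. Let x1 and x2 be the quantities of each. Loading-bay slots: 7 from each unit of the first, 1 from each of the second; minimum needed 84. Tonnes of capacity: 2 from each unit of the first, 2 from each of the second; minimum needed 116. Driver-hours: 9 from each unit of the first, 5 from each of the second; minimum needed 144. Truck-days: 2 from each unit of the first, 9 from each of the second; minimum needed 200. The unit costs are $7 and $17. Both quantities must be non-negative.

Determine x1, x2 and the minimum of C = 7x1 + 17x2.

Vertices and C = 7x1 + 17x2:
  (0, 84) → C = 1428
  (100, 0) → C = 700
  (13/3, 161/3) → C = 2828/3
  (46, 12) → C = 526
The feasible region is unbounded (it extends along (0, 1), (1, 0)), but C strictly increases along every unbounded feasible direction, so there is no improving ray and the minimum is attained at a vertex.

At the optimal vertex, 2x1 + 2x2 = 116 and 2x1 + 9x2 = 200.
Solving simultaneously gives x1 = 46, x2 = 12.

x1 = 46, x2 = 12, minimum C = 526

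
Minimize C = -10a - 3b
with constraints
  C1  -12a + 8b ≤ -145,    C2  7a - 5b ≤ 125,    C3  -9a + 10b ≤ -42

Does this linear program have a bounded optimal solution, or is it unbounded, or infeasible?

Corner points and C = -10a - 3b:
  (-275/4, -485/4) → C = 4205/4
  (557/24, 267/16) → C = -13543/48
  (208/5, 831/25) → C = -12893/25
The feasible region has finitely many vertices and no improving ray; the minimum is -12893/25 at (208/5, 831/25).

bounded optimum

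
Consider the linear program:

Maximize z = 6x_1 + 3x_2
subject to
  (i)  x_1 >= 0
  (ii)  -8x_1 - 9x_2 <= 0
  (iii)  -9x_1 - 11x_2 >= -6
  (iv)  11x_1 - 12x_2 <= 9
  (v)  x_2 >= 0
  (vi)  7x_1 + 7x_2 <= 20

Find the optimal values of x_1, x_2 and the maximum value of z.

x_1 = 2/3, x_2 = 0, maximum z = 4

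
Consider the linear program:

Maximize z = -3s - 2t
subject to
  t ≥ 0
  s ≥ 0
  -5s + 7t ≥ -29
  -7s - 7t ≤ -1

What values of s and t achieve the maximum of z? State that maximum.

s = 0, t = 1/7, maximum z = -2/7

Corner points and z = -3s - 2t:
  (29/5, 0) → z = -87/5
  (1/7, 0) → z = -3/7
  (0, 1/7) → z = -2/7
The feasible region is unbounded (it extends along (0, 1), (7, 5)), but z strictly decreases along every unbounded feasible direction, so there is no improving ray and the maximum is attained at a vertex.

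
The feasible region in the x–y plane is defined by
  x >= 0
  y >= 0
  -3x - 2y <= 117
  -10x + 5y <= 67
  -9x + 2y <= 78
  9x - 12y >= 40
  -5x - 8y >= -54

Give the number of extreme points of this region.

3

The feasible vertices (each the meet of two boundaries and inside every other half-plane) are:
  (40/9, 0)
  (54/5, 0)
  (22/3, 13/6)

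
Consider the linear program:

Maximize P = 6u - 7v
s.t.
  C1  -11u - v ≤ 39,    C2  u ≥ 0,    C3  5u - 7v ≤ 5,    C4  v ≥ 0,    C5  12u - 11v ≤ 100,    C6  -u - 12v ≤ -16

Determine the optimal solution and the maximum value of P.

Feasible corners and P = 6u - 7v:
  (0, 4/3) → P = -28/3
  (645/29, 440/29) → P = 790/29
  (172/67, 75/67) → P = 507/67
The feasible region is unbounded (it extends along (0, 1), (11, 12)), but P strictly decreases along every unbounded feasible direction, so there is no improving ray and the maximum is attained at a vertex.

The binding constraints are 5u - 7v = 5 and 12u - 11v = 100.
Solving simultaneously gives u = 645/29, v = 440/29.

u = 645/29, v = 440/29, maximum P = 790/29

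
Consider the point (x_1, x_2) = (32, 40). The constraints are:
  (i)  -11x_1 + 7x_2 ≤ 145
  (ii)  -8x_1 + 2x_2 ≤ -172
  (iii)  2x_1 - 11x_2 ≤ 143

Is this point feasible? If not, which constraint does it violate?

(i): -72 ≤ 145 ✓
(ii): -176 ≤ -172 ✓
(iii): -376 ≤ 143 ✓

feasible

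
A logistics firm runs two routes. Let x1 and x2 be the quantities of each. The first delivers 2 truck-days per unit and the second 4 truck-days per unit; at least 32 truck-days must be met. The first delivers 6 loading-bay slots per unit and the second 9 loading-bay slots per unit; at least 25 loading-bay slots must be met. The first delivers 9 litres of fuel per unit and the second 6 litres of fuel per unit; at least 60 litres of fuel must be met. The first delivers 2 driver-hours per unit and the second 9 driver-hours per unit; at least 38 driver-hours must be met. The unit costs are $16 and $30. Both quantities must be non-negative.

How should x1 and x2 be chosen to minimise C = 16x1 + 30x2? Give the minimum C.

The feasible region is unbounded (it extends along (0, 1), (1, 0)), but C strictly increases along every unbounded feasible direction, so there is no improving ray and the minimum is attained at a vertex.

At the optimal vertex, 2x1 + 4x2 = 32 and 9x1 + 6x2 = 60.
Solving simultaneously gives x1 = 2, x2 = 7.

x1 = 2, x2 = 7, minimum C = 242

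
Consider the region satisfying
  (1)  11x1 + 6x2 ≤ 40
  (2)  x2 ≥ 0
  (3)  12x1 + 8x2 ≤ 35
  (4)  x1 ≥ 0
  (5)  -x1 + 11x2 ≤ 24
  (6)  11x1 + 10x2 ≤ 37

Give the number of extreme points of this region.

5

The feasible vertices (each the meet of two boundaries and inside every other half-plane) are:
  (35/12, 0)
  (0, 0)
  (27/16, 59/32)
  (0, 24/11)
  (167/131, 301/131)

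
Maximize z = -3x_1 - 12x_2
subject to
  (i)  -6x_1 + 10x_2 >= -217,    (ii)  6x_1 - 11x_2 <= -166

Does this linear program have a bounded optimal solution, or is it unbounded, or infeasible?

From the feasible point (1349/2, 383), moving in the direction (-11, -6) keeps every constraint satisfied while z increases without bound.

unbounded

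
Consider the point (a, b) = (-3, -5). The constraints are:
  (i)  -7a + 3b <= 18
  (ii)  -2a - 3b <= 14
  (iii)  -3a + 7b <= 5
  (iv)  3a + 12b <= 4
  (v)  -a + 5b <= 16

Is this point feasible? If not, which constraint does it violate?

Constraint (ii): -2a - 3b = 21, which is not ≤ 14. All other constraints are satisfied.

not feasible — violates (ii)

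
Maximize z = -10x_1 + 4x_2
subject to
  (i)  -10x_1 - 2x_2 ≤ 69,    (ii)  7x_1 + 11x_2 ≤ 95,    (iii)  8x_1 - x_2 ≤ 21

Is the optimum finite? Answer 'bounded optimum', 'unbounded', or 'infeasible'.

bounded optimum

Corner points and z = -10x_1 + 4x_2:
  (-949/96, 1433/96) → z = 2537/16
  (-27/26, -381/13) → z = -1389/13
  (326/95, 613/95) → z = -808/95
The feasible region has finitely many vertices and no improving ray; the maximum is 2537/16 at (-949/96, 1433/96).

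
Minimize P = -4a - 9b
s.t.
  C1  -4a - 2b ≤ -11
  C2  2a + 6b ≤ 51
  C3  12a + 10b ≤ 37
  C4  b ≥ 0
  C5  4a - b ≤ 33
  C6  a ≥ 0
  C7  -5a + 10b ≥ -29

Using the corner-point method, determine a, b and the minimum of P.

a = 9/4, b = 1, minimum P = -18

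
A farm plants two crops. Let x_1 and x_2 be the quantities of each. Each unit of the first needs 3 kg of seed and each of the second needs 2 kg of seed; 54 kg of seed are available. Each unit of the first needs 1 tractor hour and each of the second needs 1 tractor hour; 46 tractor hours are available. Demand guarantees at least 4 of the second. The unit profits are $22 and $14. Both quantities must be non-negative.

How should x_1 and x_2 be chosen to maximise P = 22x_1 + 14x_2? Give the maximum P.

x_1 = 46/3, x_2 = 4, maximum P = 1180/3

Corner points and P = 22x_1 + 14x_2:
  (0, 27) → P = 378
  (0, 4) → P = 56
  (46/3, 4) → P = 1180/3

The optimum lies where 3x_1 + 2x_2 = 54 and x_2 = 4.
Solving simultaneously gives x_1 = 46/3, x_2 = 4.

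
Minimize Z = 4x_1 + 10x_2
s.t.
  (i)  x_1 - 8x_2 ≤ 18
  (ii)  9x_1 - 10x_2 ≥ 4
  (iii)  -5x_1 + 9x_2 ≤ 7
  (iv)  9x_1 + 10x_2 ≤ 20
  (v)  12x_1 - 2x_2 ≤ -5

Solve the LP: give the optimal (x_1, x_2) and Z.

x_1 = -74/31, x_2 = -79/31, minimum Z = -1086/31

Corner points and Z = 4x_1 + 10x_2:
  (-74/31, -79/31) → Z = -1086/31
  (-38/47, -221/94) → Z = -1257/47
  (-29/51, -31/34) → Z = -581/51

At the optimal vertex, x_1 - 8x_2 = 18 and 9x_1 - 10x_2 = 4.
Solving simultaneously gives x_1 = -74/31, x_2 = -79/31.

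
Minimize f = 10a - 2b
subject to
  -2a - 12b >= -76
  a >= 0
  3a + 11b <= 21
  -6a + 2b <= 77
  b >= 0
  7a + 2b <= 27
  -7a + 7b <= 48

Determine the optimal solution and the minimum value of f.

a = 0, b = 21/11, minimum f = -42/11

Vertices and f = 10a - 2b:
  (0, 21/11) → f = -42/11
  (0, 0) → f = 0
  (255/71, 66/71) → f = 2418/71
  (27/7, 0) → f = 270/7

At the optimal vertex, a = 0 and 3a + 11b = 21.
Solving simultaneously gives a = 0, b = 21/11.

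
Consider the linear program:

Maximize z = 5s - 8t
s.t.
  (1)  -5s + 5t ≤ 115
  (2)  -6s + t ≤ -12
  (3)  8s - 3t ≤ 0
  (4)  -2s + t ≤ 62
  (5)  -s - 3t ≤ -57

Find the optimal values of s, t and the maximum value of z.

s = 19/3, t = 152/9, maximum z = -931/9

Extreme points and z = 5s - 8t:
  (7, 30) → z = -205
  (69/5, 184/5) → z = -1127/5
  (93/19, 330/19) → z = -2175/19
  (19/3, 152/9) → z = -931/9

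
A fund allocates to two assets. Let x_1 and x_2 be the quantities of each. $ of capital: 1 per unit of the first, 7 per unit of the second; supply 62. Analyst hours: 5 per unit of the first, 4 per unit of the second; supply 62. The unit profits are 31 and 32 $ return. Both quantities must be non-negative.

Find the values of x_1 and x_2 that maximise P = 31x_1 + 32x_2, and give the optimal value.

x_1 = 6, x_2 = 8, maximum P = 442

Extreme points and P = 31x_1 + 32x_2:
  (0, 0) → P = 0
  (0, 62/7) → P = 1984/7
  (62/5, 0) → P = 1922/5
  (6, 8) → P = 442

The binding constraints are x_1 + 7x_2 = 62 and 5x_1 + 4x_2 = 62.
Solving simultaneously gives x_1 = 6, x_2 = 8.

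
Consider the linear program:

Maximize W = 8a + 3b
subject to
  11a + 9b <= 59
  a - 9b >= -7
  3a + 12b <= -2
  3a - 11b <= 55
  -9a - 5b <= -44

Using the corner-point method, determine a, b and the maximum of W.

Feasible corners and W = 8a + 3b:
  (242/35, -199/105) → W = 1737/35
  (286/37, -107/37) → W = 1967/37
  (538/93, -50/31) → W = 3854/93
  (253/38, -121/38) → W = 1661/38

The binding constraints are 11a + 9b = 59 and 3a - 11b = 55.
Solving simultaneously gives a = 286/37, b = -107/37.

a = 286/37, b = -107/37, maximum W = 1967/37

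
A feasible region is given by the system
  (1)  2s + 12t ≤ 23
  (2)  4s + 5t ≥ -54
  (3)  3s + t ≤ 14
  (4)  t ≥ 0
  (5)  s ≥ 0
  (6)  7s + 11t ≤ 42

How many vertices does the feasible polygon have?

5

Pairwise boundary intersections that survive every other constraint:
  (0, 23/12)
  (251/62, 77/62)
  (14/3, 0)
  (56/13, 14/13)
  (0, 0)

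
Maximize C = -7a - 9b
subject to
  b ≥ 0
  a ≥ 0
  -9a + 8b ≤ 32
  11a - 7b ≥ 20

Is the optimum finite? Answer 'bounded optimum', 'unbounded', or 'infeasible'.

bounded optimum

Vertices and C = -7a - 9b:
  (20/11, 0) → C = -140/11
  (384/25, 532/25) → C = -7476/25
The feasible region has finitely many vertices and no improving ray; the maximum is -140/11 at (20/11, 0).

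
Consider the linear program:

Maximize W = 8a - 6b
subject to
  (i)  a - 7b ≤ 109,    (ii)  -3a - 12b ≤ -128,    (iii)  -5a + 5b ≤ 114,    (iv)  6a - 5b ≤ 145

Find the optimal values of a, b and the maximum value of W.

Corner points and W = 8a - 6b:
  (-728/75, 982/75) → W = -11716/75
  (2380/87, 111/29) → W = 17042/87
  (259, 1409/5) → W = 1906/5

The optimum lies where -5a + 5b = 114 and 6a - 5b = 145.
Solving simultaneously gives a = 259, b = 1409/5.

a = 259, b = 1409/5, maximum W = 1906/5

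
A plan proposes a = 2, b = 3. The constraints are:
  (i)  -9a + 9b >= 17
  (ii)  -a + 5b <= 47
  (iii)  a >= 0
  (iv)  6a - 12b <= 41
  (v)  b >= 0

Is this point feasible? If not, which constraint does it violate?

Constraint (i): -9a + 9b = 9, which is not ≥ 17. All other constraints are satisfied.

not feasible — violates (i)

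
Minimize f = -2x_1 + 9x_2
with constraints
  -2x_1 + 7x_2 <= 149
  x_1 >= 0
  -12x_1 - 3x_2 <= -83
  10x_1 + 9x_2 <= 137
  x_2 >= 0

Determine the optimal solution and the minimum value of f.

x_1 = 137/10, x_2 = 0, minimum f = -137/5

Extreme points and f = -2x_1 + 9x_2:
  (56/13, 407/39) → f = 1109/13
  (83/12, 0) → f = -83/6
  (137/10, 0) → f = -137/5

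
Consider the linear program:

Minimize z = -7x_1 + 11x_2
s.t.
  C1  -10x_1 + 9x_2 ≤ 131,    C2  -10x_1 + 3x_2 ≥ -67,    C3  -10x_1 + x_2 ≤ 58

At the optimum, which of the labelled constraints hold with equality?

Feasible corners and z = -7x_1 + 11x_2:
  (83/5, 33) → z = 1234/5
  (-391/80, 73/8) → z = 10767/80
  (-241/20, -125/2) → z = -12063/20

The minimum is at (-241/20, -125/2). Substituting into each constraint, equality holds for C2 and C3; the remaining constraints have slack.

C2 and C3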